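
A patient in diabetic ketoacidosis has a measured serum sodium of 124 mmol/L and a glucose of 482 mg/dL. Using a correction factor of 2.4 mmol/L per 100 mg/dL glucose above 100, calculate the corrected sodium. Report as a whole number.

Corrected Na = measured Na + 2.4 · (glucose − 100)/100
= 124 + 2.4 · (482 − 100)/100
= 124 + 9.2
= 133.2 mmol/L

133 mmol/L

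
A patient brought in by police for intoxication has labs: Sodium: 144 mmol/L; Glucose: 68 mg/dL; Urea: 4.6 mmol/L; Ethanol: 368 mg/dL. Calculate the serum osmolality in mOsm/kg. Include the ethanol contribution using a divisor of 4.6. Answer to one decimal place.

376.4 mOsm/kg

Calculated osmolality = 2·Na + glucose/18 + urea + ethanol/4.6
= 2·144 + 68/18 + 4.6 + 368/4.6
= 288 + 3.78 + 4.60 + 80
= 376.38 mOsm/kg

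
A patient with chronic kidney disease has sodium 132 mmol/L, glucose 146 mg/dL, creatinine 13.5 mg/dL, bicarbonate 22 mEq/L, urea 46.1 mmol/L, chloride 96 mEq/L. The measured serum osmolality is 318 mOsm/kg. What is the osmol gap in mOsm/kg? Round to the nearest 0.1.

Calculated osmolality = 2·Na + glucose/18 + urea
= 2·132 + 146/18 + 46.1
= 264 + 8.11 + 46.10
= 318.21 mOsm/kg ≈ 318.2 mOsm/kg
Osmolar gap = measured − calculated = 318 − 318.2 = -0.2 mOsm/kg

-0.2 mOsm/kg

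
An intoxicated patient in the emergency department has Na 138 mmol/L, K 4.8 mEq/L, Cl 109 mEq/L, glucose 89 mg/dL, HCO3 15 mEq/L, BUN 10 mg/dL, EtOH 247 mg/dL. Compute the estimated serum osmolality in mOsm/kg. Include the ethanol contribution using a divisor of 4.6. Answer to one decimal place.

338.2 mOsm/kg

Calculated osmolality = 2·Na + glucose/18 + BUN/2.8 + ethanol/4.6
= 2·138 + 89/18 + 10/2.8 + 247/4.6
= 276 + 4.94 + 3.57 + 53.70
= 338.21 mOsm/kg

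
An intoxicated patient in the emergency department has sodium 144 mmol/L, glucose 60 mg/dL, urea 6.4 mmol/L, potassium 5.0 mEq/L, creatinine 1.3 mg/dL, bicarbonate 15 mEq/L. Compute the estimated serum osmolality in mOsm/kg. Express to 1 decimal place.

Calculated osmolality = 2·Na + glucose/18 + urea
= 2·144 + 60/18 + 6.4
= 288 + 3.33 + 6.40
= 297.73 mOsm/kg

297.7 mOsm/kg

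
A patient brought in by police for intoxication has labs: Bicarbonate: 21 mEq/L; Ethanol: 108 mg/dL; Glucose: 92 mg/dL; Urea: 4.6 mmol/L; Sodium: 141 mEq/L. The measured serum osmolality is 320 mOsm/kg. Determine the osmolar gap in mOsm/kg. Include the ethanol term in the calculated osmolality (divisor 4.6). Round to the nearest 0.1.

Calculated osmolality = 2·Na + glucose/18 + urea + ethanol/4.6
= 2·141 + 92/18 + 4.6 + 108/4.6
= 282 + 5.11 + 4.60 + 23.48
= 315.19 mOsm/kg ≈ 315.2 mOsm/kg
Osmolar gap = measured − calculated = 320 − 315.2 = 4.8 mOsm/kg

4.8 mOsm/kg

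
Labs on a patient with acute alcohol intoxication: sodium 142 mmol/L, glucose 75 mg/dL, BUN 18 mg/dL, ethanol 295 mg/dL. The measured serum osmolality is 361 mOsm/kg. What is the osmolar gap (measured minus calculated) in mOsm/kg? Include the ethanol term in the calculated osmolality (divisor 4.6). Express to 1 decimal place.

2.3 mOsm/kg

Calculated osmolality = 2·Na + glucose/18 + BUN/2.8 + ethanol/4.6
= 2·142 + 75/18 + 18/2.8 + 295/4.6
= 284 + 4.17 + 6.43 + 64.13
= 358.73 mOsm/kg ≈ 358.7 mOsm/kg
Osmolar gap = measured − calculated = 361 − 358.7 = 2.3 mOsm/kg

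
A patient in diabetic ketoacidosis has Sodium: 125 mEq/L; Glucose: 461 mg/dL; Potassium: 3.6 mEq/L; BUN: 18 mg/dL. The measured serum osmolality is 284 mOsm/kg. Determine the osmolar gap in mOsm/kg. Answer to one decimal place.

Calculated osmolality = 2·Na + glucose/18 + BUN/2.8
= 2·125 + 461/18 + 18/2.8
= 250 + 25.61 + 6.43
= 282.04 mOsm/kg ≈ 282.0 mOsm/kg
Osmolar gap = measured − calculated = 284 − 282.0 = 2.0 mOsm/kg

2.0 mOsm/kg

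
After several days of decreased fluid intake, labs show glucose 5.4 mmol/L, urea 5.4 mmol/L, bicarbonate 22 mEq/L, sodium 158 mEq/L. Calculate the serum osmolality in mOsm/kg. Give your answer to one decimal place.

Calculated osmolality = 2·Na + glucose + urea
= 2·158 + 5.4 + 5.4
= 316 + 5.40 + 5.40
= 326.8 mOsm/kg

326.8 mOsm/kg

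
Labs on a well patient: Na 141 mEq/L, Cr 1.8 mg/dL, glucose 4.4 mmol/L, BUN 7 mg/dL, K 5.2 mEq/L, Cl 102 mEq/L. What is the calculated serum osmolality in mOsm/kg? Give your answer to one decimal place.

Calculated osmolality = 2·Na + glucose + BUN/2.8
= 2·141 + 4.4 + 7/2.8
= 282 + 4.40 + 2.50
= 288.9 mOsm/kg

288.9 mOsm/kg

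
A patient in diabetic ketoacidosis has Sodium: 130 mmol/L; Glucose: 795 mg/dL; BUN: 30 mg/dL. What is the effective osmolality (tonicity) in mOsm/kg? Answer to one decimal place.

Effective osmolality excludes urea (freely permeant across cell membranes):
2·Na + glucose/18
= 2·130 + 795/18
= 260 + 44.17
= 304.17 mOsm/kg

304.2 mOsm/kg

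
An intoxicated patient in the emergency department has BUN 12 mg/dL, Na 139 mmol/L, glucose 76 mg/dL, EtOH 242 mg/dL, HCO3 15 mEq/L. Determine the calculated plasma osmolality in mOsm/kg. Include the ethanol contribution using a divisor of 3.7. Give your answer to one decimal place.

351.9 mOsm/kg

Calculated osmolality = 2·Na + glucose/18 + BUN/2.8 + ethanol/3.7
= 2·139 + 76/18 + 12/2.8 + 242/3.7
= 278 + 4.22 + 4.29 + 65.41
= 351.92 mOsm/kg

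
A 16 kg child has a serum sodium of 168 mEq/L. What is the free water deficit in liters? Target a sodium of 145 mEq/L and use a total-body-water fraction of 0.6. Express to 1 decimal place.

TBW = 0.6 · 16 = 9.6 L
Free water deficit = TBW · (Na/145 − 1)
= 9.6 · (168/145 − 1)
= 9.6 · 0.1586
= 1.52 L

1.5 L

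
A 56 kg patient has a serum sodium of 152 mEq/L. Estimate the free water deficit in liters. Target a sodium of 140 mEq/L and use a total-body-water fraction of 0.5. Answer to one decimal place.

2.4 L

TBW = 0.5 · 56 = 28 L
Free water deficit = TBW · (Na/140 − 1)
= 28 · (152/140 − 1)
= 28 · 0.0857
= 2.4 L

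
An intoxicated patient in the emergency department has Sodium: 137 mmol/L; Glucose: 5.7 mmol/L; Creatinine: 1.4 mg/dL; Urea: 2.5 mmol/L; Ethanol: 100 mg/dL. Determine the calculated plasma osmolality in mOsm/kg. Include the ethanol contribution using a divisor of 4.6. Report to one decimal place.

Calculated osmolality = 2·Na + glucose + urea + ethanol/4.6
= 2·137 + 5.7 + 2.5 + 100/4.6
= 274 + 5.70 + 2.50 + 21.74
= 303.94 mOsm/kg

303.9 mOsm/kg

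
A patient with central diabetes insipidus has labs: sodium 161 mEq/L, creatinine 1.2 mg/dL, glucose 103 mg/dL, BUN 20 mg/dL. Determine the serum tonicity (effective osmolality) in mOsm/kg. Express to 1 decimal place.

Effective osmolality excludes urea (freely permeant across cell membranes):
2·Na + glucose/18
= 2·161 + 103/18
= 322 + 5.72
= 327.72 mOsm/kg

327.7 mOsm/kg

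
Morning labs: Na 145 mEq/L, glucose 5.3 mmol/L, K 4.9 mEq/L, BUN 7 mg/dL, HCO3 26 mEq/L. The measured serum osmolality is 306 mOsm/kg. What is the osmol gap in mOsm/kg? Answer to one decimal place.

8.2 mOsm/kg

Calculated osmolality = 2·Na + glucose + BUN/2.8
= 2·145 + 5.3 + 7/2.8
= 290 + 5.30 + 2.50
= 297.8 mOsm/kg ≈ 297.8 mOsm/kg
Osmolar gap = measured − calculated = 306 − 297.8 = 8.2 mOsm/kg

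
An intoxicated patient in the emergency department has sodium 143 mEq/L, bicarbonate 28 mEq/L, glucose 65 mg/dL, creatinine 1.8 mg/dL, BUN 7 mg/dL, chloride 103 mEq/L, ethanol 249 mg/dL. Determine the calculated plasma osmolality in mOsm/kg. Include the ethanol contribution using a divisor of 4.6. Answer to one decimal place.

346.2 mOsm/kg

Calculated osmolality = 2·Na + glucose/18 + BUN/2.8 + ethanol/4.6
= 2·143 + 65/18 + 7/2.8 + 249/4.6
= 286 + 3.61 + 2.50 + 54.13
= 346.24 mOsm/kg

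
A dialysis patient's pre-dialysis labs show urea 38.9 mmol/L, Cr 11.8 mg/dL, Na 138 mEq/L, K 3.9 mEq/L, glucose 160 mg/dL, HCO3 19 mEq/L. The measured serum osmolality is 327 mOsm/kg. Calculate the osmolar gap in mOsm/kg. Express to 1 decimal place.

3.2 mOsm/kg

Calculated osmolality = 2·Na + glucose/18 + urea
= 2·138 + 160/18 + 38.9
= 276 + 8.89 + 38.90
= 323.79 mOsm/kg ≈ 323.8 mOsm/kg
Osmolar gap = measured − calculated = 327 − 323.8 = 3.2 mOsm/kg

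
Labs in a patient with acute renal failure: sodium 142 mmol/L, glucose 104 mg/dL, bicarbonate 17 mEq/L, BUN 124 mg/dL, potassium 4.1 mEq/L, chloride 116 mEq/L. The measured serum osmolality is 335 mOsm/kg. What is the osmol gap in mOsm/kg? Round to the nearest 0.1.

Calculated osmolality = 2·Na + glucose/18 + BUN/2.8
= 2·142 + 104/18 + 124/2.8
= 284 + 5.78 + 44.29
= 334.07 mOsm/kg ≈ 334.1 mOsm/kg
Osmolar gap = measured − calculated = 335 − 334.1 = 0.9 mOsm/kg

0.9 mOsm/kg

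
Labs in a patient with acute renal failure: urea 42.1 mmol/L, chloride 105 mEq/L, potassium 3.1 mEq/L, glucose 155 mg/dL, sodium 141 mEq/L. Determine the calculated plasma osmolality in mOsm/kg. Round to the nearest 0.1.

Calculated osmolality = 2·Na + glucose/18 + urea
= 2·141 + 155/18 + 42.1
= 282 + 8.61 + 42.10
= 332.71 mOsm/kg

332.7 mOsm/kg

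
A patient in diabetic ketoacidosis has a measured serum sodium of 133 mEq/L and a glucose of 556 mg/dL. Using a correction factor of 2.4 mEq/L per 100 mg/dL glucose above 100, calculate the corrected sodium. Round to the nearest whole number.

Corrected Na = measured Na + 2.4 · (glucose − 100)/100
= 133 + 2.4 · (556 − 100)/100
= 133 + 10.9
= 143.9 mEq/L

144 mEq/L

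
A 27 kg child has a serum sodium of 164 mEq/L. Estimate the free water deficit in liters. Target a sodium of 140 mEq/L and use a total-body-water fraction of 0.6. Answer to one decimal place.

2.8 L

TBW = 0.6 · 27 = 16.2 L
Free water deficit = TBW · (Na/140 − 1)
= 16.2 · (164/140 − 1)
= 16.2 · 0.1714
= 2.78 L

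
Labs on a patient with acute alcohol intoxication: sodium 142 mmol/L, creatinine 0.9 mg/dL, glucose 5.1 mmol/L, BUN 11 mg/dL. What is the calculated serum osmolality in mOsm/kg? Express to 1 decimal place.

Calculated osmolality = 2·Na + glucose + BUN/2.8
= 2·142 + 5.1 + 11/2.8
= 284 + 5.10 + 3.93
= 293.03 mOsm/kg

293.0 mOsm/kg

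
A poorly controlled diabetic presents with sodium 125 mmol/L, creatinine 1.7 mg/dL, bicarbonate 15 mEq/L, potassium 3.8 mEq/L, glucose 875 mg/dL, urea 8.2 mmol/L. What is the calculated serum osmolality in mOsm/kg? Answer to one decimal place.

Calculated osmolality = 2·Na + glucose/18 + urea
= 2·125 + 875/18 + 8.2
= 250 + 48.61 + 8.20
= 306.81 mOsm/kg

306.8 mOsm/kg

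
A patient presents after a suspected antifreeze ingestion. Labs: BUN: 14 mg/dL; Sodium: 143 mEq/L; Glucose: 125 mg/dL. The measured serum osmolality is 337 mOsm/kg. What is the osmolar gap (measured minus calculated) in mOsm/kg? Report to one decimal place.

Calculated osmolality = 2·Na + glucose/18 + BUN/2.8
= 2·143 + 125/18 + 14/2.8
= 286 + 6.94 + 5
= 297.94 mOsm/kg ≈ 297.9 mOsm/kg
Osmolar gap = measured − calculated = 337 − 297.9 = 39.1 mOsm/kg

39.1 mOsm/kg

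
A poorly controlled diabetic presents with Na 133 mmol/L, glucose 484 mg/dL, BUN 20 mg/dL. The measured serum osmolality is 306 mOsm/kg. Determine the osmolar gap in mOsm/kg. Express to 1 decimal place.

Calculated osmolality = 2·Na + glucose/18 + BUN/2.8
= 2·133 + 484/18 + 20/2.8
= 266 + 26.89 + 7.14
= 300.03 mOsm/kg ≈ 300.0 mOsm/kg
Osmolar gap = measured − calculated = 306 − 300.0 = 6.0 mOsm/kg

6.0 mOsm/kg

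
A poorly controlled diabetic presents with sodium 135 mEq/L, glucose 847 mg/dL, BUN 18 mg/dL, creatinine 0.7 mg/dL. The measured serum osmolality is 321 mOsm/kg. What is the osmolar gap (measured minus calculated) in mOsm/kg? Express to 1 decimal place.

Calculated osmolality = 2·Na + glucose/18 + BUN/2.8
= 2·135 + 847/18 + 18/2.8
= 270 + 47.06 + 6.43
= 323.49 mOsm/kg ≈ 323.5 mOsm/kg
Osmolar gap = measured − calculated = 321 − 323.5 = -2.5 mOsm/kg

-2.5 mOsm/kg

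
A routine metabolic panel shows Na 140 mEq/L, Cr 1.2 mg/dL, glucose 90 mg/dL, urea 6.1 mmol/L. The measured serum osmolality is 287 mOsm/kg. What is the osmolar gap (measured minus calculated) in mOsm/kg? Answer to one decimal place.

Calculated osmolality = 2·Na + glucose/18 + urea
= 2·140 + 90/18 + 6.1
= 280 + 5 + 6.10
= 291.1 mOsm/kg ≈ 291.1 mOsm/kg
Osmolar gap = measured − calculated = 287 − 291.1 = -4.1 mOsm/kg

-4.1 mOsm/kg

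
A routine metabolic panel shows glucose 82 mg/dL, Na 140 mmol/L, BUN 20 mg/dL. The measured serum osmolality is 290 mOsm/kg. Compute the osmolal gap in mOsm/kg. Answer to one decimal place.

Calculated osmolality = 2·Na + glucose/18 + BUN/2.8
= 2·140 + 82/18 + 20/2.8
= 280 + 4.56 + 7.14
= 291.7 mOsm/kg ≈ 291.7 mOsm/kg
Osmolar gap = measured − calculated = 290 − 291.7 = -1.7 mOsm/kg

-1.7 mOsm/kg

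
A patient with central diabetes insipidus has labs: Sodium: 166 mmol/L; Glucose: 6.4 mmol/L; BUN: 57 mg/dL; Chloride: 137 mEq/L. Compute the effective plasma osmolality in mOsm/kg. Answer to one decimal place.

338.4 mOsm/kg

Effective osmolality excludes urea (freely permeant across cell membranes):
2·Na + glucose
= 2·166 + 6.4
= 332 + 6.4
= 338.4 mOsm/kg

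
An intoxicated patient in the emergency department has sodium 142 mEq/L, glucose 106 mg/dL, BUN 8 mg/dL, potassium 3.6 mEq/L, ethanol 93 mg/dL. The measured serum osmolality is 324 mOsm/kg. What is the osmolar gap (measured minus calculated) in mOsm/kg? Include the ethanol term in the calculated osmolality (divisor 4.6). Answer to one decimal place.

Calculated osmolality = 2·Na + glucose/18 + BUN/2.8 + ethanol/4.6
= 2·142 + 106/18 + 8/2.8 + 93/4.6
= 284 + 5.89 + 2.86 + 20.22
= 312.97 mOsm/kg ≈ 313.0 mOsm/kg
Osmolar gap = measured − calculated = 324 − 313.0 = 11.0 mOsm/kg

11.0 mOsm/kg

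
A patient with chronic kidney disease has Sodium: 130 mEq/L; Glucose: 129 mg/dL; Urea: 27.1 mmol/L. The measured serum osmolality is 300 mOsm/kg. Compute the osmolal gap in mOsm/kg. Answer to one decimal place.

Calculated osmolality = 2·Na + glucose/18 + urea
= 2·130 + 129/18 + 27.1
= 260 + 7.17 + 27.10
= 294.27 mOsm/kg ≈ 294.3 mOsm/kg
Osmolar gap = measured − calculated = 300 − 294.3 = 5.7 mOsm/kg

5.7 mOsm/kg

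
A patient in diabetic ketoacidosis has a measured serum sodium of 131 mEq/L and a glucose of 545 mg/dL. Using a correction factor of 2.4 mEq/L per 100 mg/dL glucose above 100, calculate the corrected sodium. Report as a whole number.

Corrected Na = measured Na + 2.4 · (glucose − 100)/100
= 131 + 2.4 · (545 − 100)/100
= 131 + 10.7
= 141.7 mEq/L

142 mEq/L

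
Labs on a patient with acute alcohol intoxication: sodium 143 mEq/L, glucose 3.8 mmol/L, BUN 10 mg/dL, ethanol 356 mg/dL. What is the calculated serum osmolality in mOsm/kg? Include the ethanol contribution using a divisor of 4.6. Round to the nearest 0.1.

Calculated osmolality = 2·Na + glucose + BUN/2.8 + ethanol/4.6
= 2·143 + 3.8 + 10/2.8 + 356/4.6
= 286 + 3.80 + 3.57 + 77.39
= 370.76 mOsm/kg

370.8 mOsm/kg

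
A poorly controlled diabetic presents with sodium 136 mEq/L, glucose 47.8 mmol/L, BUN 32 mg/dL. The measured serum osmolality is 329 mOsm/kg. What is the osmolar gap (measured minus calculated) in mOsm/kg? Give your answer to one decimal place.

-2.2 mOsm/kg

Calculated osmolality = 2·Na + glucose + BUN/2.8
= 2·136 + 47.8 + 32/2.8
= 272 + 47.80 + 11.43
= 331.23 mOsm/kg ≈ 331.2 mOsm/kg
Osmolar gap = measured − calculated = 329 − 331.2 = -2.2 mOsm/kg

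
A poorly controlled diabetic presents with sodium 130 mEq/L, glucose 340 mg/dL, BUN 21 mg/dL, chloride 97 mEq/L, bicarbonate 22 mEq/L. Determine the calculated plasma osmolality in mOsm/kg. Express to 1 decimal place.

286.4 mOsm/kg

Calculated osmolality = 2·Na + glucose/18 + BUN/2.8
= 2·130 + 340/18 + 21/2.8
= 260 + 18.89 + 7.50
= 286.39 mOsm/kg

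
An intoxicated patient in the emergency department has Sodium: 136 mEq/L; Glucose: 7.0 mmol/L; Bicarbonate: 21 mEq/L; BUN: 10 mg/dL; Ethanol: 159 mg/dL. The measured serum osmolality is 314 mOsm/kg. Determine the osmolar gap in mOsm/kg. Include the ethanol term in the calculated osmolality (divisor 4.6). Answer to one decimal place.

-3.1 mOsm/kg

Calculated osmolality = 2·Na + glucose + BUN/2.8 + ethanol/4.6
= 2·136 + 7 + 10/2.8 + 159/4.6
= 272 + 7 + 3.57 + 34.57
= 317.14 mOsm/kg ≈ 317.1 mOsm/kg
Osmolar gap = measured − calculated = 314 − 317.1 = -3.1 mOsm/kg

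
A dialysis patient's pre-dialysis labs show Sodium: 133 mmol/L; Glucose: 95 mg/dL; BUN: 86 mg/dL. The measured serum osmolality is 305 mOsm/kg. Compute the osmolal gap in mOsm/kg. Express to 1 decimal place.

Calculated osmolality = 2·Na + glucose/18 + BUN/2.8
= 2·133 + 95/18 + 86/2.8
= 266 + 5.28 + 30.71
= 301.99 mOsm/kg ≈ 302.0 mOsm/kg
Osmolar gap = measured − calculated = 305 − 302.0 = 3.0 mOsm/kg

3.0 mOsm/kg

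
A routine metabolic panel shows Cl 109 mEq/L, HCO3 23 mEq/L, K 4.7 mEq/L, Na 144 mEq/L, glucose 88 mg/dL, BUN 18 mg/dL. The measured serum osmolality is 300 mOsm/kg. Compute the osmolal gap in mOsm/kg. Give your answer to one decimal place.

0.7 mOsm/kg

Calculated osmolality = 2·Na + glucose/18 + BUN/2.8
= 2·144 + 88/18 + 18/2.8
= 288 + 4.89 + 6.43
= 299.32 mOsm/kg ≈ 299.3 mOsm/kg
Osmolar gap = measured − calculated = 300 − 299.3 = 0.7 mOsm/kg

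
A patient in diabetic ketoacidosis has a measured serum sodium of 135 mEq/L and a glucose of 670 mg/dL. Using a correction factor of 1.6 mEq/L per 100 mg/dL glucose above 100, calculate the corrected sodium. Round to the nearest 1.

144 mEq/L

Corrected Na = measured Na + 1.6 · (glucose − 100)/100
= 135 + 1.6 · (670 − 100)/100
= 135 + 9.1
= 144.1 mEq/L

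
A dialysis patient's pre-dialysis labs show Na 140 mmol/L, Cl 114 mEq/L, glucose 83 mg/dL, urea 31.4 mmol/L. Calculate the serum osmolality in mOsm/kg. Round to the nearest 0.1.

Calculated osmolality = 2·Na + glucose/18 + urea
= 2·140 + 83/18 + 31.4
= 280 + 4.61 + 31.40
= 316.01 mOsm/kg

316.0 mOsm/kg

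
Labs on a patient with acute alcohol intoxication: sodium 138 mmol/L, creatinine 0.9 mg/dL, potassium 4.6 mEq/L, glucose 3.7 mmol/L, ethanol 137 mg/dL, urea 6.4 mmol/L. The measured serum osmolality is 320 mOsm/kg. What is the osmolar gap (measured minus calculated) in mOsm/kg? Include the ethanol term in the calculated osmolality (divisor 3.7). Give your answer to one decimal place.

Calculated osmolality = 2·Na + glucose + urea + ethanol/3.7
= 2·138 + 3.7 + 6.4 + 137/3.7
= 276 + 3.70 + 6.40 + 37.03
= 323.13 mOsm/kg ≈ 323.1 mOsm/kg
Osmolar gap = measured − calculated = 320 − 323.1 = -3.1 mOsm/kg

-3.1 mOsm/kg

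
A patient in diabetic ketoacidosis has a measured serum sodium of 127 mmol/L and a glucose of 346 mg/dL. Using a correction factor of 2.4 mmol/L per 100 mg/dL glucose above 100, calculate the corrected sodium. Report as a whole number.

133 mmol/L

Corrected Na = measured Na + 2.4 · (glucose − 100)/100
= 127 + 2.4 · (346 − 100)/100
= 127 + 5.9
= 132.9 mmol/L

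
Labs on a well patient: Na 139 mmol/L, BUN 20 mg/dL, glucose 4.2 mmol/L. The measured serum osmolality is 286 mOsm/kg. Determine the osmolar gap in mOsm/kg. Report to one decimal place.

Calculated osmolality = 2·Na + glucose + BUN/2.8
= 2·139 + 4.2 + 20/2.8
= 278 + 4.20 + 7.14
= 289.34 mOsm/kg ≈ 289.3 mOsm/kg
Osmolar gap = measured − calculated = 286 − 289.3 = -3.3 mOsm/kg

-3.3 mOsm/kg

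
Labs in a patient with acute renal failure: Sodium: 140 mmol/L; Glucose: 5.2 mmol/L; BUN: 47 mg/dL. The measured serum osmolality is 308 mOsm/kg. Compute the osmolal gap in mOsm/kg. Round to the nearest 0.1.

Calculated osmolality = 2·Na + glucose + BUN/2.8
= 2·140 + 5.2 + 47/2.8
= 280 + 5.20 + 16.79
= 301.99 mOsm/kg ≈ 302.0 mOsm/kg
Osmolar gap = measured − calculated = 308 − 302.0 = 6.0 mOsm/kg

6.0 mOsm/kg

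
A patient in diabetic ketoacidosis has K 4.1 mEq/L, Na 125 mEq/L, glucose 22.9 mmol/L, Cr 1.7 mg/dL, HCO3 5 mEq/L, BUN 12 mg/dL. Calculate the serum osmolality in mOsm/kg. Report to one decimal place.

277.2 mOsm/kg

Calculated osmolality = 2·Na + glucose + BUN/2.8
= 2·125 + 22.9 + 12/2.8
= 250 + 22.90 + 4.29
= 277.19 mOsm/kg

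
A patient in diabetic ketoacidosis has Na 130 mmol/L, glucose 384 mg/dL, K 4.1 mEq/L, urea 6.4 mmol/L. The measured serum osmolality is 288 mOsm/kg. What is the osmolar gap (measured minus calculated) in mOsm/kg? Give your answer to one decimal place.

0.3 mOsm/kg

Calculated osmolality = 2·Na + glucose/18 + urea
= 2·130 + 384/18 + 6.4
= 260 + 21.33 + 6.40
= 287.73 mOsm/kg ≈ 287.7 mOsm/kg
Osmolar gap = measured − calculated = 288 − 287.7 = 0.3 mOsm/kg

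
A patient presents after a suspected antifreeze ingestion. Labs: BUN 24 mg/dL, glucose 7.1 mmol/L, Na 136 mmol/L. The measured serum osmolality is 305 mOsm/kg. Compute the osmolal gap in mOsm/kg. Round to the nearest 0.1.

Calculated osmolality = 2·Na + glucose + BUN/2.8
= 2·136 + 7.1 + 24/2.8
= 272 + 7.10 + 8.57
= 287.67 mOsm/kg ≈ 287.7 mOsm/kg
Osmolar gap = measured − calculated = 305 − 287.7 = 17.3 mOsm/kg

17.3 mOsm/kg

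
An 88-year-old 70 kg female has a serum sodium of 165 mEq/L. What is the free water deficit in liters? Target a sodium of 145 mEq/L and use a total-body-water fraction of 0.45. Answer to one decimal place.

4.3 L

TBW = 0.45 · 70 = 31.5 L
Free water deficit = TBW · (Na/145 − 1)
= 31.5 · (165/145 − 1)
= 31.5 · 0.1379
= 4.34 L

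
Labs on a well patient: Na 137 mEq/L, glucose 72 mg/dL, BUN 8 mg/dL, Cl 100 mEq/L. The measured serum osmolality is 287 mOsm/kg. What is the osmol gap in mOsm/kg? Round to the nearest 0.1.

Calculated osmolality = 2·Na + glucose/18 + BUN/2.8
= 2·137 + 72/18 + 8/2.8
= 274 + 4 + 2.86
= 280.86 mOsm/kg ≈ 280.9 mOsm/kg
Osmolar gap = measured − calculated = 287 − 280.9 = 6.1 mOsm/kg

6.1 mOsm/kg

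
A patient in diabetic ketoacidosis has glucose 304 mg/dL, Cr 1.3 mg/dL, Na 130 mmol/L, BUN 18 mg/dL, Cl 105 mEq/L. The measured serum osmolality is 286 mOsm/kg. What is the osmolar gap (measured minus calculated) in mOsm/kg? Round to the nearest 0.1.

2.7 mOsm/kg

Calculated osmolality = 2·Na + glucose/18 + BUN/2.8
= 2·130 + 304/18 + 18/2.8
= 260 + 16.89 + 6.43
= 283.32 mOsm/kg ≈ 283.3 mOsm/kg
Osmolar gap = measured − calculated = 286 − 283.3 = 2.7 mOsm/kg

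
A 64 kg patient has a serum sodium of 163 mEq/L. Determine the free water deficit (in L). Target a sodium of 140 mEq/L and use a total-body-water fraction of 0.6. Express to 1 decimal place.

TBW = 0.6 · 64 = 38.4 L
Free water deficit = TBW · (Na/140 − 1)
= 38.4 · (163/140 − 1)
= 38.4 · 0.1643
= 6.31 L

6.3 L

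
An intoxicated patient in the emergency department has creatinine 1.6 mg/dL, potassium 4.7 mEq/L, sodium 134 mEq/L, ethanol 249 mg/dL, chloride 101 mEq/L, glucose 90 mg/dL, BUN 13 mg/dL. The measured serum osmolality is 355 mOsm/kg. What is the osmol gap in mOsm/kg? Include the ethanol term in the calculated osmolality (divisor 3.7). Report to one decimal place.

Calculated osmolality = 2·Na + glucose/18 + BUN/2.8 + ethanol/3.7
= 2·134 + 90/18 + 13/2.8 + 249/3.7
= 268 + 5 + 4.64 + 67.30
= 344.94 mOsm/kg ≈ 344.9 mOsm/kg
Osmolar gap = measured − calculated = 355 − 344.9 = 10.1 mOsm/kg

10.1 mOsm/kg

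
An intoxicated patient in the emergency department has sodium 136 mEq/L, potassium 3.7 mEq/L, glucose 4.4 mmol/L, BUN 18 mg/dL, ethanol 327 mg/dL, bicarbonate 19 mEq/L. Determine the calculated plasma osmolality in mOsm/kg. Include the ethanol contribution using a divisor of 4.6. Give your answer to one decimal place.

353.9 mOsm/kg

Calculated osmolality = 2·Na + glucose + BUN/2.8 + ethanol/4.6
= 2·136 + 4.4 + 18/2.8 + 327/4.6
= 272 + 4.40 + 6.43 + 71.09
= 353.92 mOsm/kg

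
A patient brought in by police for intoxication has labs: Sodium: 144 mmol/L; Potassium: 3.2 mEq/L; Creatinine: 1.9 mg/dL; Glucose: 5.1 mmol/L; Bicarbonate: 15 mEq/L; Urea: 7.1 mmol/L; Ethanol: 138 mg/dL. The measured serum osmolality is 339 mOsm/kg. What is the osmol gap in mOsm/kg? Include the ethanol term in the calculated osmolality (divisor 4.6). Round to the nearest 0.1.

Calculated osmolality = 2·Na + glucose + urea + ethanol/4.6
= 2·144 + 5.1 + 7.1 + 138/4.6
= 288 + 5.10 + 7.10 + 30
= 330.2 mOsm/kg ≈ 330.2 mOsm/kg
Osmolar gap = measured − calculated = 339 − 330.2 = 8.8 mOsm/kg

8.8 mOsm/kg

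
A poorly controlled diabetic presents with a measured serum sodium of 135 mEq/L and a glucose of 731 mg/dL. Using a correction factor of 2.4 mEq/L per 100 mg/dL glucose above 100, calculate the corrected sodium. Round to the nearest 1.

150 mEq/L

Corrected Na = measured Na + 2.4 · (glucose − 100)/100
= 135 + 2.4 · (731 − 100)/100
= 135 + 15.1
= 150.1 mEq/L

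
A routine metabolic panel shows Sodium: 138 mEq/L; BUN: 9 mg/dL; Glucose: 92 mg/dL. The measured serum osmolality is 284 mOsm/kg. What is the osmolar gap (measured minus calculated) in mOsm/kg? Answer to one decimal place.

-0.3 mOsm/kg

Calculated osmolality = 2·Na + glucose/18 + BUN/2.8
= 2·138 + 92/18 + 9/2.8
= 276 + 5.11 + 3.21
= 284.32 mOsm/kg ≈ 284.3 mOsm/kg
Osmolar gap = measured − calculated = 284 − 284.3 = -0.3 mOsm/kg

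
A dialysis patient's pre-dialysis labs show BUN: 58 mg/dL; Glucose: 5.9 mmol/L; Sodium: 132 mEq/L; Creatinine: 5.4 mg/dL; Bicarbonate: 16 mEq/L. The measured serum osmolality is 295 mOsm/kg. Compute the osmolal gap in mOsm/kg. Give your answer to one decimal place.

Calculated osmolality = 2·Na + glucose + BUN/2.8
= 2·132 + 5.9 + 58/2.8
= 264 + 5.90 + 20.71
= 290.61 mOsm/kg ≈ 290.6 mOsm/kg
Osmolar gap = measured − calculated = 295 − 290.6 = 4.4 mOsm/kg

4.4 mOsm/kg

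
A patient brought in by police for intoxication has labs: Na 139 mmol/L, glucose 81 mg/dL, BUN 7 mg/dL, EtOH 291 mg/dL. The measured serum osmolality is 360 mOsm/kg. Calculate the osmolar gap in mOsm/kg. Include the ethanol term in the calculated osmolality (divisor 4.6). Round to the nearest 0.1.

Calculated osmolality = 2·Na + glucose/18 + BUN/2.8 + ethanol/4.6
= 2·139 + 81/18 + 7/2.8 + 291/4.6
= 278 + 4.50 + 2.50 + 63.26
= 348.26 mOsm/kg ≈ 348.3 mOsm/kg
Osmolar gap = measured − calculated = 360 − 348.3 = 11.7 mOsm/kg

11.7 mOsm/kg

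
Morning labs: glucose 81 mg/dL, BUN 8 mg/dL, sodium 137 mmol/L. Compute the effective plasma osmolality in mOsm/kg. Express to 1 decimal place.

278.5 mOsm/kg

Effective osmolality excludes urea (freely permeant across cell membranes):
2·Na + glucose/18
= 2·137 + 81/18
= 274 + 4.5
= 278.5 mOsm/kg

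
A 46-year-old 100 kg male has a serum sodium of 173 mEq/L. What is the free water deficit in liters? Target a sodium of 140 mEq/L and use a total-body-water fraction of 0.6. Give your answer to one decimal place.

14.1 L

TBW = 0.6 · 100 = 60 L
Free water deficit = TBW · (Na/140 − 1)
= 60 · (173/140 − 1)
= 60 · 0.2357
= 14.14 L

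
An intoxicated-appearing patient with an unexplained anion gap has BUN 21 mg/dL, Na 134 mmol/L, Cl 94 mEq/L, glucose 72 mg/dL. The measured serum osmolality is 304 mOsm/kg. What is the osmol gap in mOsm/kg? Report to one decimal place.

24.5 mOsm/kg

Calculated osmolality = 2·Na + glucose/18 + BUN/2.8
= 2·134 + 72/18 + 21/2.8
= 268 + 4 + 7.50
= 279.5 mOsm/kg ≈ 279.5 mOsm/kg
Osmolar gap = measured − calculated = 304 − 279.5 = 24.5 mOsm/kg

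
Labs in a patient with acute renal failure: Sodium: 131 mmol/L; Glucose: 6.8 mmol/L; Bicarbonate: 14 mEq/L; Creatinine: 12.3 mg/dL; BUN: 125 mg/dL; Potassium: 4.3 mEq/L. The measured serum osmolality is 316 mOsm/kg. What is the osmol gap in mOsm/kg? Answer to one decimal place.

Calculated osmolality = 2·Na + glucose + BUN/2.8
= 2·131 + 6.8 + 125/2.8
= 262 + 6.80 + 44.64
= 313.44 mOsm/kg ≈ 313.4 mOsm/kg
Osmolar gap = measured − calculated = 316 − 313.4 = 2.6 mOsm/kg

2.6 mOsm/kg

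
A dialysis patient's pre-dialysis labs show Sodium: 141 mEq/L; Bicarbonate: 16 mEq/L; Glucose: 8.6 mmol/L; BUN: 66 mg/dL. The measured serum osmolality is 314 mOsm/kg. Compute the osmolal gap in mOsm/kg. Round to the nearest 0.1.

-0.2 mOsm/kg

Calculated osmolality = 2·Na + glucose + BUN/2.8
= 2·141 + 8.6 + 66/2.8
= 282 + 8.60 + 23.57
= 314.17 mOsm/kg ≈ 314.2 mOsm/kg
Osmolar gap = measured − calculated = 314 − 314.2 = -0.2 mOsm/kg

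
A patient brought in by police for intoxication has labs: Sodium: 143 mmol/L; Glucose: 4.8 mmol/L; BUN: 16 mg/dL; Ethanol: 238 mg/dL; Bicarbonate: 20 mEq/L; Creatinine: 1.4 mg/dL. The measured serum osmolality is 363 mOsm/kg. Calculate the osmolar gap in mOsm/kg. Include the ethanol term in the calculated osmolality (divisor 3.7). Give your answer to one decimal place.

2.2 mOsm/kg

Calculated osmolality = 2·Na + glucose + BUN/2.8 + ethanol/3.7
= 2·143 + 4.8 + 16/2.8 + 238/3.7
= 286 + 4.80 + 5.71 + 64.32
= 360.83 mOsm/kg ≈ 360.8 mOsm/kg
Osmolar gap = measured − calculated = 363 − 360.8 = 2.2 mOsm/kg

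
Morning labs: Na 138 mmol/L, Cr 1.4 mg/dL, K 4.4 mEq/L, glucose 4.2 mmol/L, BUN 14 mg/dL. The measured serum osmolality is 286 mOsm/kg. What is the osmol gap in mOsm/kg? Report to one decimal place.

0.8 mOsm/kg

Calculated osmolality = 2·Na + glucose + BUN/2.8
= 2·138 + 4.2 + 14/2.8
= 276 + 4.20 + 5
= 285.2 mOsm/kg ≈ 285.2 mOsm/kg
Osmolar gap = measured − calculated = 286 − 285.2 = 0.8 mOsm/kg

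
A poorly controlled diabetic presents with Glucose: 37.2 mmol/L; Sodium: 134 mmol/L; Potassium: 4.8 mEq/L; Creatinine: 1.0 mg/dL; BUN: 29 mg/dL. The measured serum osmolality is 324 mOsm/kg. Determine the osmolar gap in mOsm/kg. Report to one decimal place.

Calculated osmolality = 2·Na + glucose + BUN/2.8
= 2·134 + 37.2 + 29/2.8
= 268 + 37.20 + 10.36
= 315.56 mOsm/kg ≈ 315.6 mOsm/kg
Osmolar gap = measured − calculated = 324 − 315.6 = 8.4 mOsm/kg

8.4 mOsm/kg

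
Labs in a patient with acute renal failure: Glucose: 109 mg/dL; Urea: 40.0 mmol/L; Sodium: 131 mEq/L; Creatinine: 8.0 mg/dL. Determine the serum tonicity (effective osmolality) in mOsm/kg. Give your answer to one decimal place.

Effective osmolality excludes urea (freely permeant across cell membranes):
2·Na + glucose/18
= 2·131 + 109/18
= 262 + 6.06
= 268.06 mOsm/kg

268.1 mOsm/kg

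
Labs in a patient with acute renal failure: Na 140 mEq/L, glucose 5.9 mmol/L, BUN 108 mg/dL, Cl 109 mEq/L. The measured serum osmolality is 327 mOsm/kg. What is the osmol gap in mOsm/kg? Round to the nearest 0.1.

2.5 mOsm/kg

Calculated osmolality = 2·Na + glucose + BUN/2.8
= 2·140 + 5.9 + 108/2.8
= 280 + 5.90 + 38.57
= 324.47 mOsm/kg ≈ 324.5 mOsm/kg
Osmolar gap = measured − calculated = 327 − 324.5 = 2.5 mOsm/kg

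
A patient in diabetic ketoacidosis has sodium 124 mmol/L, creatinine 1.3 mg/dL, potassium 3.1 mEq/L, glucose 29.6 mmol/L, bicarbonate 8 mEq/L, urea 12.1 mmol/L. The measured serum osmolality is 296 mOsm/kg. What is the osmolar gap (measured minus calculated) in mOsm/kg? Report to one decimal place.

6.3 mOsm/kg

Calculated osmolality = 2·Na + glucose + urea
= 2·124 + 29.6 + 12.1
= 248 + 29.60 + 12.10
= 289.7 mOsm/kg ≈ 289.7 mOsm/kg
Osmolar gap = measured − calculated = 296 − 289.7 = 6.3 mOsm/kg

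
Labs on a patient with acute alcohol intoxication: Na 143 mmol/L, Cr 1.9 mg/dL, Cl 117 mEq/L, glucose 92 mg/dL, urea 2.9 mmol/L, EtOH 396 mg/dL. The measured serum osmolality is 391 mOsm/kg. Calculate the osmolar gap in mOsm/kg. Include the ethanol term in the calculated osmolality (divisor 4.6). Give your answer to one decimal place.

10.9 mOsm/kg

Calculated osmolality = 2·Na + glucose/18 + urea + ethanol/4.6
= 2·143 + 92/18 + 2.9 + 396/4.6
= 286 + 5.11 + 2.90 + 86.09
= 380.1 mOsm/kg ≈ 380.1 mOsm/kg
Osmolar gap = measured − calculated = 391 − 380.1 = 10.9 mOsm/kg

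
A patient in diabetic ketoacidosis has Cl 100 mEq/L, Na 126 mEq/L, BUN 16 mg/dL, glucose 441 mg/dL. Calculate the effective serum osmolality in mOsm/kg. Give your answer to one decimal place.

276.5 mOsm/kg

Effective osmolality excludes urea (freely permeant across cell membranes):
2·Na + glucose/18
= 2·126 + 441/18
= 252 + 24.5
= 276.5 mOsm/kg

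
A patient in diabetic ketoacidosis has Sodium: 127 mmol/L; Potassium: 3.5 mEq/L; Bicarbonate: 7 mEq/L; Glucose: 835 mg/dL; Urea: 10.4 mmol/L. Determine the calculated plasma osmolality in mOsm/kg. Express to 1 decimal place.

Calculated osmolality = 2·Na + glucose/18 + urea
= 2·127 + 835/18 + 10.4
= 254 + 46.39 + 10.40
= 310.79 mOsm/kg

310.8 mOsm/kg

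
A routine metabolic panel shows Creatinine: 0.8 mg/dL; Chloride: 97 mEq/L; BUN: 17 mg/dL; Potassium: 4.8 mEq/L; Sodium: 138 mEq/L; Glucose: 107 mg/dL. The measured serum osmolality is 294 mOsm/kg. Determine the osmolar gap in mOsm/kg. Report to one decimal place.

6.0 mOsm/kg

Calculated osmolality = 2·Na + glucose/18 + BUN/2.8
= 2·138 + 107/18 + 17/2.8
= 276 + 5.94 + 6.07
= 288.01 mOsm/kg ≈ 288.0 mOsm/kg
Osmolar gap = measured − calculated = 294 − 288.0 = 6.0 mOsm/kg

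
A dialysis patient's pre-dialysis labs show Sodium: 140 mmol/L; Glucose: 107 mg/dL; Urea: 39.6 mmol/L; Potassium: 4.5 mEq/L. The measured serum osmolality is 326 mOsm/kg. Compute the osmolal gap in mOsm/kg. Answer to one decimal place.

0.5 mOsm/kg

Calculated osmolality = 2·Na + glucose/18 + urea
= 2·140 + 107/18 + 39.6
= 280 + 5.94 + 39.60
= 325.54 mOsm/kg ≈ 325.5 mOsm/kg
Osmolar gap = measured − calculated = 326 − 325.5 = 0.5 mOsm/kg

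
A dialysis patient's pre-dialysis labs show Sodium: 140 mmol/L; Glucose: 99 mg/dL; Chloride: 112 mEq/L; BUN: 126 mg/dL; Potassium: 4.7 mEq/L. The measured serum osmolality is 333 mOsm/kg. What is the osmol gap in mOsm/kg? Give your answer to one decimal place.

Calculated osmolality = 2·Na + glucose/18 + BUN/2.8
= 2·140 + 99/18 + 126/2.8
= 280 + 5.50 + 45
= 330.5 mOsm/kg ≈ 330.5 mOsm/kg
Osmolar gap = measured − calculated = 333 − 330.5 = 2.5 mOsm/kg

2.5 mOsm/kg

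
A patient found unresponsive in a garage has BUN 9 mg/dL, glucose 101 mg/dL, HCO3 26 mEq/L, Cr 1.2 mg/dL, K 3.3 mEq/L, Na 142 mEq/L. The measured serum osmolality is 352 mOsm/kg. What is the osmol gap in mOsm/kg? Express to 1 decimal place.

59.2 mOsm/kg

Calculated osmolality = 2·Na + glucose/18 + BUN/2.8
= 2·142 + 101/18 + 9/2.8
= 284 + 5.61 + 3.21
= 292.82 mOsm/kg ≈ 292.8 mOsm/kg
Osmolar gap = measured − calculated = 352 − 292.8 = 59.2 mOsm/kg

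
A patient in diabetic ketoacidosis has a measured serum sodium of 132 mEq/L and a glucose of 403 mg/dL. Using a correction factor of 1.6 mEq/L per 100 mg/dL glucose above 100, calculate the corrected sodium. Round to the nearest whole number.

137 mEq/L

Corrected Na = measured Na + 1.6 · (glucose − 100)/100
= 132 + 1.6 · (403 − 100)/100
= 132 + 4.8
= 136.8 mEq/L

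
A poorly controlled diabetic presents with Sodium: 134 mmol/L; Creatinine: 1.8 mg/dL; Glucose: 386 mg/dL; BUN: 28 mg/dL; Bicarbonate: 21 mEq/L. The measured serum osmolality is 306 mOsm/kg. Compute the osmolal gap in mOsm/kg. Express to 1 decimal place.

6.6 mOsm/kg

Calculated osmolality = 2·Na + glucose/18 + BUN/2.8
= 2·134 + 386/18 + 28/2.8
= 268 + 21.44 + 10
= 299.44 mOsm/kg ≈ 299.4 mOsm/kg
Osmolar gap = measured − calculated = 306 − 299.4 = 6.6 mOsm/kg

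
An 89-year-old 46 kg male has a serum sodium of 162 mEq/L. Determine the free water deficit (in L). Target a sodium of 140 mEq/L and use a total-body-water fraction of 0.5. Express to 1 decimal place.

TBW = 0.5 · 46 = 23 L
Free water deficit = TBW · (Na/140 − 1)
= 23 · (162/140 − 1)
= 23 · 0.1571
= 3.61 L

3.6 L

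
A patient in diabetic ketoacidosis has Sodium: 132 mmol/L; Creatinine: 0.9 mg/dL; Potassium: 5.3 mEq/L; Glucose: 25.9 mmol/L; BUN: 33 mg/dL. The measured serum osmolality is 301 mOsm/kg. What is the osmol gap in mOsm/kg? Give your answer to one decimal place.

Calculated osmolality = 2·Na + glucose + BUN/2.8
= 2·132 + 25.9 + 33/2.8
= 264 + 25.90 + 11.79
= 301.69 mOsm/kg ≈ 301.7 mOsm/kg
Osmolar gap = measured − calculated = 301 − 301.7 = -0.7 mOsm/kg

-0.7 mOsm/kg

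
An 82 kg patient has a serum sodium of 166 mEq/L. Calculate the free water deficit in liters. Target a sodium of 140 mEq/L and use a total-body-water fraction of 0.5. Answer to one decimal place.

7.6 L

TBW = 0.5 · 82 = 41 L
Free water deficit = TBW · (Na/140 − 1)
= 41 · (166/140 − 1)
= 41 · 0.1857
= 7.61 L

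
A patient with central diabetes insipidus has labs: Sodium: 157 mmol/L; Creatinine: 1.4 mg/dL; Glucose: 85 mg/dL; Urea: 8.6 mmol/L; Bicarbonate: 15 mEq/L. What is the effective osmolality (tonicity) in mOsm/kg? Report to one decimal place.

318.7 mOsm/kg

Effective osmolality excludes urea (freely permeant across cell membranes):
2·Na + glucose/18
= 2·157 + 85/18
= 314 + 4.72
= 318.72 mOsm/kg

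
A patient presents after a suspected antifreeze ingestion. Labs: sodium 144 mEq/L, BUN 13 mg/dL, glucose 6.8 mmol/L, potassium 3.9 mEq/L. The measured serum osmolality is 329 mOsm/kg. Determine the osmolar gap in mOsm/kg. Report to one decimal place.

29.6 mOsm/kg

Calculated osmolality = 2·Na + glucose + BUN/2.8
= 2·144 + 6.8 + 13/2.8
= 288 + 6.80 + 4.64
= 299.44 mOsm/kg ≈ 299.4 mOsm/kg
Osmolar gap = measured − calculated = 329 − 299.4 = 29.6 mOsm/kg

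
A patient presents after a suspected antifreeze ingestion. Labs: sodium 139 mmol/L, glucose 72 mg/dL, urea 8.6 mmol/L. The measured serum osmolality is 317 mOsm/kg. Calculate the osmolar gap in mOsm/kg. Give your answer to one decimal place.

26.4 mOsm/kg

Calculated osmolality = 2·Na + glucose/18 + urea
= 2·139 + 72/18 + 8.6
= 278 + 4 + 8.60
= 290.6 mOsm/kg ≈ 290.6 mOsm/kg
Osmolar gap = measured − calculated = 317 − 290.6 = 26.4 mOsm/kg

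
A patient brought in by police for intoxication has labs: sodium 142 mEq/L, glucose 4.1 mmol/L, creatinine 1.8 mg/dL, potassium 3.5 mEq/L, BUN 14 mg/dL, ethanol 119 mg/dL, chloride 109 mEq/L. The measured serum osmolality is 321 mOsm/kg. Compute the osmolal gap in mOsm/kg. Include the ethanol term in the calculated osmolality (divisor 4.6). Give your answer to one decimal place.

Calculated osmolality = 2·Na + glucose + BUN/2.8 + ethanol/4.6
= 2·142 + 4.1 + 14/2.8 + 119/4.6
= 284 + 4.10 + 5 + 25.87
= 318.97 mOsm/kg ≈ 319.0 mOsm/kg
Osmolar gap = measured − calculated = 321 − 319.0 = 2.0 mOsm/kg

2.0 mOsm/kg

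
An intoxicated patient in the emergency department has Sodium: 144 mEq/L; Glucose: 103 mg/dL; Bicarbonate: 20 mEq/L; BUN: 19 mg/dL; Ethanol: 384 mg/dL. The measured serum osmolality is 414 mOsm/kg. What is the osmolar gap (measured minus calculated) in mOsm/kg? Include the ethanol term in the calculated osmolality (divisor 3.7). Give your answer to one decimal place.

9.7 mOsm/kg

Calculated osmolality = 2·Na + glucose/18 + BUN/2.8 + ethanol/3.7
= 2·144 + 103/18 + 19/2.8 + 384/3.7
= 288 + 5.72 + 6.79 + 103.78
= 404.29 mOsm/kg ≈ 404.3 mOsm/kg
Osmolar gap = measured − calculated = 414 − 404.3 = 9.7 mOsm/kg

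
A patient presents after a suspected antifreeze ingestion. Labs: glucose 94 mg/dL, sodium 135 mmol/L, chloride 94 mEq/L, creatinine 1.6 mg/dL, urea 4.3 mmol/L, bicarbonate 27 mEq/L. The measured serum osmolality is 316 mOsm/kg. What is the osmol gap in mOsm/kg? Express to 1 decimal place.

36.5 mOsm/kg

Calculated osmolality = 2·Na + glucose/18 + urea
= 2·135 + 94/18 + 4.3
= 270 + 5.22 + 4.30
= 279.52 mOsm/kg ≈ 279.5 mOsm/kg
Osmolar gap = measured − calculated = 316 − 279.5 = 36.5 mOsm/kg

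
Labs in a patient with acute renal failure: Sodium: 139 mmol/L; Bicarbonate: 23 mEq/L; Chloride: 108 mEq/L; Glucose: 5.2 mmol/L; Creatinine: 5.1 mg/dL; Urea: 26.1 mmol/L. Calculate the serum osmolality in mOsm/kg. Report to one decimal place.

Calculated osmolality = 2·Na + glucose + urea
= 2·139 + 5.2 + 26.1
= 278 + 5.20 + 26.10
= 309.3 mOsm/kg

309.3 mOsm/kg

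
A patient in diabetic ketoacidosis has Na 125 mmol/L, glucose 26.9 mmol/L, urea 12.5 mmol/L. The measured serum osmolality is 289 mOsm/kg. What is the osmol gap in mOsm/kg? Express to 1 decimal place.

Calculated osmolality = 2·Na + glucose + urea
= 2·125 + 26.9 + 12.5
= 250 + 26.90 + 12.50
= 289.4 mOsm/kg ≈ 289.4 mOsm/kg
Osmolar gap = measured − calculated = 289 − 289.4 = -0.4 mOsm/kg

-0.4 mOsm/kg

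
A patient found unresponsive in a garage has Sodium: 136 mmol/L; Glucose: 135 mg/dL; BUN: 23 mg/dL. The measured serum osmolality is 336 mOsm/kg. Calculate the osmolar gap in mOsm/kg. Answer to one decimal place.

Calculated osmolality = 2·Na + glucose/18 + BUN/2.8
= 2·136 + 135/18 + 23/2.8
= 272 + 7.50 + 8.21
= 287.71 mOsm/kg ≈ 287.7 mOsm/kg
Osmolar gap = measured − calculated = 336 − 287.7 = 48.3 mOsm/kg

48.3 mOsm/kg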